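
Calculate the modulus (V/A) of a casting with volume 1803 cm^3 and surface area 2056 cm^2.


Formula: Casting Modulus M = V / A
M = 1803 cm^3 / 2056 cm^2 = 0.8769 cm

0.8769 cm


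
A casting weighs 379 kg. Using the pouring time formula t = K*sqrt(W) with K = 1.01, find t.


Formula: t = K * sqrt(W)
sqrt(W) = sqrt(379) = 19.46792
t = 1.01 * 19.46792 = 19.6626 s

19.6626 s


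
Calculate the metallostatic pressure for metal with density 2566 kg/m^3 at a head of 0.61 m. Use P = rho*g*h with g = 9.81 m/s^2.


Formula: P = rho * g * h
rho * g = 2566 * 9.81 = 25172.46 N/m^3
P = 25172.46 * 0.61 = 15355.2006 Pa

Answer: 15355.2006 Pa


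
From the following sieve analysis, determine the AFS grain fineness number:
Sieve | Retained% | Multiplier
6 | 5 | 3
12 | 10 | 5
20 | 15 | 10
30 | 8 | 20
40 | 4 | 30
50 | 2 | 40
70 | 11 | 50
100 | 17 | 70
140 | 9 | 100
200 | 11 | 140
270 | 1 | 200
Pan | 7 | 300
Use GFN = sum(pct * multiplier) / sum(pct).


Formula: GFN = sum(pct * multiplier) / sum(pct)
sum(pct * multiplier) = 7055
sum(pct) = 100
GFN = 7055 / 100 = 70.55

Answer: 70.55


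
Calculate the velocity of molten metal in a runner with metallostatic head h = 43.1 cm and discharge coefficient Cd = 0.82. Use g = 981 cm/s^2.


Formula: v = Cd * sqrt(2 * g * h)  (Torricelli with discharge coefficient)
2*g*h = 2 * 981 * 43.1 = 84562.2 cm^2/s^2
sqrt(84562.2) = 290.79580 cm/s
v = 0.82 * 290.79580 = 238.4526 cm/s

Final answer: 238.4526 cm/s


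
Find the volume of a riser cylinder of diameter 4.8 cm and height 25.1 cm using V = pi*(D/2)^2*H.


Formula: V = pi * (D/2)^2 * H  (cylinder volume)
Radius = D/2 = 4.8/2 = 2.4 cm
V = pi * 2.4^2 * 25.1 = 454.1989 cm^3


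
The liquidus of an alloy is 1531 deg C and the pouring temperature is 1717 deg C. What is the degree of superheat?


Formula: Superheat = T_pour - T_melt
Superheat = 1717 - 1531 = 186 deg C

Final answer: 186 deg C


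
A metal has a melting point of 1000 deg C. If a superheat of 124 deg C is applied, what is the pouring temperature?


Formula: T_pour = T_melt + Superheat
T_pour = 1000 + 124 = 1124 deg C

Answer: 1124 deg C


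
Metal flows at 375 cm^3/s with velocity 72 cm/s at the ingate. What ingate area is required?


Formula: A_ingate = Q / v  (continuity equation)
A = 375 cm^3/s / 72 cm/s = 5.2083 cm^2

Final answer: 5.2083 cm^2


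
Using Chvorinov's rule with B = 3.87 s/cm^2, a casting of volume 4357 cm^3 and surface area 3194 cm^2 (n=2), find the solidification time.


Formula: t_s = B * (V/A)^n  (Chvorinov's rule, n=2)
Modulus M = V/A = 4357/3194 = 1.364120 cm
M^2 = 1.364120^2 = 1.860823 cm^2
t_s = 3.87 * 1.860823 = 7.2014 s


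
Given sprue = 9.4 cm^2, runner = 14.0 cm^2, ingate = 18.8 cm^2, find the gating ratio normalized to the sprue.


Sprue:Runner:Ingate = 1 : 14.0/9.4 : 18.8/9.4 = 1:1.49:2.00


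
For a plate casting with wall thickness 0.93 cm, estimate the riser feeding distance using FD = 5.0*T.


Formula: FD = 5.0 * T  (riser feeding-distance rule)
FD = 5.0 * 0.93 cm = 4.6500 cm


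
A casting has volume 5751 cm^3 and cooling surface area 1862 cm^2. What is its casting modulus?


Formula: Casting Modulus M = V / A
M = 5751 cm^3 / 1862 cm^2 = 3.0886 cm

3.0886 cm


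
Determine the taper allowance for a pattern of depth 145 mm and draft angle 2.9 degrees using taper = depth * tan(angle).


Formula: taper = depth * tan(draft_angle)
tan(2.9 deg) = 0.0506578
taper = 145 mm * 0.0506578 = 7.3454 mm

Answer: 7.3454 mm


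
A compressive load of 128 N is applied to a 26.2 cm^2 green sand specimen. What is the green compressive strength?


Formula: Compressive Strength = Force / Area
Strength = 128 N / 26.2 cm^2 = 4.8855 N/cm^2

Final answer: 4.8855 N/cm^2


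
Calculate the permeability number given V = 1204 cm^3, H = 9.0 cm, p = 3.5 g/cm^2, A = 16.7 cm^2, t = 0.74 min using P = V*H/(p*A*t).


Formula: Permeability Number P = (V * H) / (p * A * t)
Numerator: V * H = 1204 * 9.0 = 10836.0
Denominator: p * A * t = 3.5 * 16.7 * 0.74 = 43.253
P = 10836.0 / 43.253 = 250.5260

Final answer: 250.5260


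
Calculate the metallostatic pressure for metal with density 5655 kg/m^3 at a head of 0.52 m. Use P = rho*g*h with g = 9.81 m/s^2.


Formula: P = rho * g * h
rho * g = 5655 * 9.81 = 55475.55 N/m^3
P = 55475.55 * 0.52 = 28847.2860 Pa

28847.2860 Pa


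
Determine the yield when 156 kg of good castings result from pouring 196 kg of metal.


Formula: Casting Yield = (W_good / W_total) * 100
Yield = (156 kg / 196 kg) * 100 = 79.5918%

Final answer: 79.5918%


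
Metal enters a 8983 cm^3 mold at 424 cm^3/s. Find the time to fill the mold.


Formula: t_fill = V_mold / Q_flow
t = 8983 cm^3 / 424 cm^3/s = 21.1863 s


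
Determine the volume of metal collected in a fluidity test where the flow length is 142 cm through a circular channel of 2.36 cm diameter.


Formula: V = pi * (d/2)^2 * L  (cylinder volume)
Radius = 2.36/2 = 1.18 cm
V = pi * 1.18^2 * 142 = 621.1582 cm^3

Final answer: 621.1582 cm^3


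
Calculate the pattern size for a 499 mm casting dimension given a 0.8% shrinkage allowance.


Formula: L_pattern = L_casting * (1 + shrinkage_rate/100)
Shrinkage factor = 1 + 0.8/100 = 1.008
L_pattern = 499 mm * 1.008 = 502.9920 mm


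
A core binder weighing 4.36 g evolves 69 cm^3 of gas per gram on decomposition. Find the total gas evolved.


Formula: V_gas = W_binder * gas_evolution_rate
V = 4.36 g * 69 cm^3/g = 300.8400 cm^3

Final answer: 300.8400 cm^3


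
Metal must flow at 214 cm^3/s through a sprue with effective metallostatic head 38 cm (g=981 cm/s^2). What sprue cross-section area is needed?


Formula: v = sqrt(2*g*h), A = Q/v
Velocity: v = sqrt(2 * 981 * 38) = sqrt(74556) = 273.0494 cm/s
Sprue area: A = Q / v = 214 / 273.0494 = 0.7837 cm^2

Answer: 0.7837 cm^2


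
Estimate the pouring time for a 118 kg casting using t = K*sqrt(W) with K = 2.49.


Formula: t = K * sqrt(W)
sqrt(W) = sqrt(118) = 10.86278
t = 2.49 * 10.86278 = 27.0483 s


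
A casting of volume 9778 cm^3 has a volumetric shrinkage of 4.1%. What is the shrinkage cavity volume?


Formula: V_shrink = V_casting * shrinkage_pct / 100
V_shrink = 9778 cm^3 * 4.1 / 100 = 400.8980 cm^3

Final answer: 400.8980 cm^3


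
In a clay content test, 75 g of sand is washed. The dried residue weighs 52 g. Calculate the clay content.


Formula: Clay% = (W_total - W_washed) / W_total * 100
Clay mass = 75 - 52 = 23 g
Clay% = 23 / 75 * 100 = 30.6667%

Answer: 30.6667%


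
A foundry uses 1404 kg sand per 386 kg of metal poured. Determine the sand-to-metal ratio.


Formula: Sand-to-Metal Ratio = W_sand / W_metal
Ratio = 1404 kg / 386 kg = 3.6373

Final answer: 3.6373


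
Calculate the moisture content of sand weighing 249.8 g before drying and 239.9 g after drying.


Formula: MC = (W_wet - W_dry) / W_wet * 100
Water mass = 249.8 - 239.9 = 9.9 g
MC = 9.9 / 249.8 * 100 = 3.9632%


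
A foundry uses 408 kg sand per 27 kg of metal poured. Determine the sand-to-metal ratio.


Formula: Sand-to-Metal Ratio = W_sand / W_metal
Ratio = 408 kg / 27 kg = 15.1111

15.1111


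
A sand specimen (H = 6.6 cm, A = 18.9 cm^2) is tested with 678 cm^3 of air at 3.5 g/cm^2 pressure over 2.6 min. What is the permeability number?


Formula: Permeability Number P = (V * H) / (p * A * t)
Numerator: V * H = 678 * 6.6 = 4474.8
Denominator: p * A * t = 3.5 * 18.9 * 2.6 = 171.99
P = 4474.8 / 171.99 = 26.0178


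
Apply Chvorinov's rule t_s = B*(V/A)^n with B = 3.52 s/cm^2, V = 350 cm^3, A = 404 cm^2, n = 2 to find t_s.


Formula: t_s = B * (V/A)^n  (Chvorinov's rule, n=2)
Modulus M = V/A = 350/404 = 0.866337 cm
M^2 = 0.866337^2 = 0.750540 cm^2
t_s = 3.52 * 0.750540 = 2.6419 s

Final answer: 2.6419 s


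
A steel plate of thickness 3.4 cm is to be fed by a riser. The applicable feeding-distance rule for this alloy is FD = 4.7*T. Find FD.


Formula: FD = 4.7 * T  (riser feeding-distance rule)
FD = 4.7 * 3.4 cm = 15.9800 cm

Final answer: 15.9800 cm


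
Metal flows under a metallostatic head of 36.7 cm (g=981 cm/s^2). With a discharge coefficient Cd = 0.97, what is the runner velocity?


Formula: v = Cd * sqrt(2 * g * h)  (Torricelli with discharge coefficient)
2*g*h = 2 * 981 * 36.7 = 72005.4 cm^2/s^2
sqrt(72005.4) = 268.33822 cm/s
v = 0.97 * 268.33822 = 260.2881 cm/s


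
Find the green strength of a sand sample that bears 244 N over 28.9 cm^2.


Formula: Compressive Strength = Force / Area
Strength = 244 N / 28.9 cm^2 = 8.4429 N/cm^2

8.4429 N/cm^2


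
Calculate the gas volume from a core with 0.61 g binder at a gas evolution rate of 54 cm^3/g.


Formula: V_gas = W_binder * gas_evolution_rate
V = 0.61 g * 54 cm^3/g = 32.9400 cm^3

Answer: 32.9400 cm^3


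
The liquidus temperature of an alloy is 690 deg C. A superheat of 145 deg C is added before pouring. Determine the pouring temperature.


Formula: T_pour = T_melt + Superheat
T_pour = 690 + 145 = 835 deg C

Final answer: 835 deg C


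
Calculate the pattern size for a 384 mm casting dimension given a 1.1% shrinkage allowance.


Formula: L_pattern = L_casting * (1 + shrinkage_rate/100)
Shrinkage factor = 1 + 1.1/100 = 1.011
L_pattern = 384 mm * 1.011 = 388.2240 mm


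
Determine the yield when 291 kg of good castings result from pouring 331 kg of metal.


Formula: Casting Yield = (W_good / W_total) * 100
Yield = (291 kg / 331 kg) * 100 = 87.9154%


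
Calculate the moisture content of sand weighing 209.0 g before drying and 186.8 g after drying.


Formula: MC = (W_wet - W_dry) / W_wet * 100
Water mass = 209.0 - 186.8 = 22.2 g
MC = 22.2 / 209.0 * 100 = 10.6220%


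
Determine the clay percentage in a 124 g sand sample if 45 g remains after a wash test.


Formula: Clay% = (W_total - W_washed) / W_total * 100
Clay mass = 124 - 45 = 79 g
Clay% = 79 / 124 * 100 = 63.7097%

Answer: 63.7097%


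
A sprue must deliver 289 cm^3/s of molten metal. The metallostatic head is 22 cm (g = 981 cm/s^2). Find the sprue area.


Formula: v = sqrt(2*g*h), A = Q/v
Velocity: v = sqrt(2 * 981 * 22) = sqrt(43164) = 207.7595 cm/s
Sprue area: A = Q / v = 289 / 207.7595 = 1.3910 cm^2

1.3910 cm^2


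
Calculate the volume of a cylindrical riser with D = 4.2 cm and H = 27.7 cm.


Formula: V = pi * (D/2)^2 * H  (cylinder volume)
Radius = D/2 = 4.2/2 = 2.1 cm
V = pi * 2.1^2 * 27.7 = 383.7675 cm^3

Final answer: 383.7675 cm^3


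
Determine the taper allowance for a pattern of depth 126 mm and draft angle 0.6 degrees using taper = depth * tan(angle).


Formula: taper = depth * tan(draft_angle)
tan(0.6 deg) = 0.0104724
taper = 126 mm * 0.0104724 = 1.3195 mm

Final answer: 1.3195 mm


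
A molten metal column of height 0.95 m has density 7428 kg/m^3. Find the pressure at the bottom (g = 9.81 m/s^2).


Formula: P = rho * g * h
rho * g = 7428 * 9.81 = 72868.68 N/m^3
P = 72868.68 * 0.95 = 69225.2460 Pa

Answer: 69225.2460 Pa


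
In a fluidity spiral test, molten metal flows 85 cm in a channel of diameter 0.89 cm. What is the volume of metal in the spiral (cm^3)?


Formula: V = pi * (d/2)^2 * L  (cylinder volume)
Radius = 0.89/2 = 0.445 cm
V = pi * 0.445^2 * 85 = 52.8797 cm^3

Answer: 52.8797 cm^3


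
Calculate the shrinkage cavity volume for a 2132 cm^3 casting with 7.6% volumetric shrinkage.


Formula: V_shrink = V_casting * shrinkage_pct / 100
V_shrink = 2132 cm^3 * 7.6 / 100 = 162.0320 cm^3

Final answer: 162.0320 cm^3


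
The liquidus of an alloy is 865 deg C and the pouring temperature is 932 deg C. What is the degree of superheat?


Formula: Superheat = T_pour - T_melt
Superheat = 932 - 865 = 67 deg C


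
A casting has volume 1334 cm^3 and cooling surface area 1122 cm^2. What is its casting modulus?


Formula: Casting Modulus M = V / A
M = 1334 cm^3 / 1122 cm^2 = 1.1889 cm

Answer: 1.1889 cm


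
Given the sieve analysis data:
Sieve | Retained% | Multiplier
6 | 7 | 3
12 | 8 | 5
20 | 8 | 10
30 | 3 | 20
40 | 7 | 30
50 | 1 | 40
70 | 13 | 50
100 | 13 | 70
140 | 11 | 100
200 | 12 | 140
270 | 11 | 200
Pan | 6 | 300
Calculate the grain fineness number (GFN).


Formula: GFN = sum(pct * multiplier) / sum(pct)
sum(pct * multiplier) = 8791
sum(pct) = 100
GFN = 8791 / 100 = 87.91

Answer: 87.91


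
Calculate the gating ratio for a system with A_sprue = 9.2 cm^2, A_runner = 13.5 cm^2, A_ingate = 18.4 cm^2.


Sprue:Runner:Ingate = 1 : 13.5/9.2 : 18.4/9.2 = 1:1.47:2.00

Final answer: 1:1.47:2.00


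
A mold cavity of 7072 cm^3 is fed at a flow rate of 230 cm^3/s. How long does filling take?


Formula: t_fill = V_mold / Q_flow
t = 7072 cm^3 / 230 cm^3/s = 30.7478 s


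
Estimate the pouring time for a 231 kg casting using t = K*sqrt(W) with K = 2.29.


Formula: t = K * sqrt(W)
sqrt(W) = sqrt(231) = 15.19868
t = 2.29 * 15.19868 = 34.8050 s

Answer: 34.8050 s


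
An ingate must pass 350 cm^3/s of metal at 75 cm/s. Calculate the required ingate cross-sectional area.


Formula: A_ingate = Q / v  (continuity equation)
A = 350 cm^3/s / 75 cm/s = 4.6667 cm^2

4.6667 cm^2


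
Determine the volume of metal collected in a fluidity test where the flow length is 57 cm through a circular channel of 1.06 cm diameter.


Formula: V = pi * (d/2)^2 * L  (cylinder volume)
Radius = 1.06/2 = 0.53 cm
V = pi * 0.53^2 * 57 = 50.3010 cm^3


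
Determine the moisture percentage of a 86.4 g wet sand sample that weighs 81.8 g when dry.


Formula: MC = (W_wet - W_dry) / W_wet * 100
Water mass = 86.4 - 81.8 = 4.6 g
MC = 4.6 / 86.4 * 100 = 5.3241%

5.3241%


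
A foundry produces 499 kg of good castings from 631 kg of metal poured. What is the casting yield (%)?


Formula: Casting Yield = (W_good / W_total) * 100
Yield = (499 kg / 631 kg) * 100 = 79.0808%

Answer: 79.0808%


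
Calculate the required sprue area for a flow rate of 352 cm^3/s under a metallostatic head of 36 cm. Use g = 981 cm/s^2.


Formula: v = sqrt(2*g*h), A = Q/v
Velocity: v = sqrt(2 * 981 * 36) = sqrt(70632) = 265.7668 cm/s
Sprue area: A = Q / v = 352 / 265.7668 = 1.3245 cm^2

Final answer: 1.3245 cm^2


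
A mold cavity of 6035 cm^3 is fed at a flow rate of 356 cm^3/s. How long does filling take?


Formula: t_fill = V_mold / Q_flow
t = 6035 cm^3 / 356 cm^3/s = 16.9522 s


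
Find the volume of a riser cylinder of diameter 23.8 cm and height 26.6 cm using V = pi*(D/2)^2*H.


Formula: V = pi * (D/2)^2 * H  (cylinder volume)
Radius = D/2 = 23.8/2 = 11.9 cm
V = pi * 11.9^2 * 26.6 = 11833.8329 cm^3

Final answer: 11833.8329 cm^3


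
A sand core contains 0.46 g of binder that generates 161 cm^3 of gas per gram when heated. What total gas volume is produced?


Formula: V_gas = W_binder * gas_evolution_rate
V = 0.46 g * 161 cm^3/g = 74.0600 cm^3

Final answer: 74.0600 cm^3


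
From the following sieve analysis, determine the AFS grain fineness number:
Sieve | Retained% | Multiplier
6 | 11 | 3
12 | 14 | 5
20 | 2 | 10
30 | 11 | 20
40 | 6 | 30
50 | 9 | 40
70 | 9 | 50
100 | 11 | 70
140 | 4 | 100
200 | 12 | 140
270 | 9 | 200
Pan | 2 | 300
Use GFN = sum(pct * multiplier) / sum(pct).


Formula: GFN = sum(pct * multiplier) / sum(pct)
sum(pct * multiplier) = 6583
sum(pct) = 100
GFN = 6583 / 100 = 65.83

Answer: 65.83


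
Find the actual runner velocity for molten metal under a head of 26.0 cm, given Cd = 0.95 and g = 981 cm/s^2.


Formula: v = Cd * sqrt(2 * g * h)  (Torricelli with discharge coefficient)
2*g*h = 2 * 981 * 26.0 = 51012.0 cm^2/s^2
sqrt(51012.0) = 225.85836 cm/s
v = 0.95 * 225.85836 = 214.5654 cm/s

214.5654 cm/s


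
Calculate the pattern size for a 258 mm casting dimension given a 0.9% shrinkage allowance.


Formula: L_pattern = L_casting * (1 + shrinkage_rate/100)
Shrinkage factor = 1 + 0.9/100 = 1.009
L_pattern = 258 mm * 1.009 = 260.3220 mm

Answer: 260.3220 mm


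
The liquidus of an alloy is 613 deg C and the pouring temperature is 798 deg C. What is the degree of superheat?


Formula: Superheat = T_pour - T_melt
Superheat = 798 - 613 = 185 deg C


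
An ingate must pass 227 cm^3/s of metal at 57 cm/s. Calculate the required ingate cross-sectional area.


Formula: A_ingate = Q / v  (continuity equation)
A = 227 cm^3/s / 57 cm/s = 3.9825 cm^2


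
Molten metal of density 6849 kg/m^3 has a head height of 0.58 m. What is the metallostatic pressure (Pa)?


Formula: P = rho * g * h
rho * g = 6849 * 9.81 = 67188.69 N/m^3
P = 67188.69 * 0.58 = 38969.4402 Pa

38969.4402 Pa


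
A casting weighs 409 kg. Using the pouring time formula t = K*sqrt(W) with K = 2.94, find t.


Formula: t = K * sqrt(W)
sqrt(W) = sqrt(409) = 20.22375
t = 2.94 * 20.22375 = 59.4578 s

Answer: 59.4578 s


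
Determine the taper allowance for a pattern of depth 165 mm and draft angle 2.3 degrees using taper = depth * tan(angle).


Formula: taper = depth * tan(draft_angle)
tan(2.3 deg) = 0.0401641
taper = 165 mm * 0.0401641 = 6.6271 mm

Answer: 6.6271 mm


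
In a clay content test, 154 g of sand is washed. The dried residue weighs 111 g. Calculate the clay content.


Formula: Clay% = (W_total - W_washed) / W_total * 100
Clay mass = 154 - 111 = 43 g
Clay% = 43 / 154 * 100 = 27.9221%

Final answer: 27.9221%


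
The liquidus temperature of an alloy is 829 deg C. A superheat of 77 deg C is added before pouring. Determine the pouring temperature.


Formula: T_pour = T_melt + Superheat
T_pour = 829 + 77 = 906 deg C

906 deg C


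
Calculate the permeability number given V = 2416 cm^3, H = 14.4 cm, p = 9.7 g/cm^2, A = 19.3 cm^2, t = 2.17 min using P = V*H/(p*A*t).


Formula: Permeability Number P = (V * H) / (p * A * t)
Numerator: V * H = 2416 * 14.4 = 34790.4
Denominator: p * A * t = 9.7 * 19.3 * 2.17 = 406.2457
P = 34790.4 / 406.2457 = 85.6388

Answer: 85.6388


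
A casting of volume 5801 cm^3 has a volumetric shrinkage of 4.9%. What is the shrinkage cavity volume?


Formula: V_shrink = V_casting * shrinkage_pct / 100
V_shrink = 5801 cm^3 * 4.9 / 100 = 284.2490 cm^3

284.2490 cm^3


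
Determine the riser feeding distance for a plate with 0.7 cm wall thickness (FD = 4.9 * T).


Formula: FD = 4.9 * T  (riser feeding-distance rule)
FD = 4.9 * 0.7 cm = 3.4300 cm


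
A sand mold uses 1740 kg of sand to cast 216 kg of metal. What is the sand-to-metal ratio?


Formula: Sand-to-Metal Ratio = W_sand / W_metal
Ratio = 1740 kg / 216 kg = 8.0556

Answer: 8.0556


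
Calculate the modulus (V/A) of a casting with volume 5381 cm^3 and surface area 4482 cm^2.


Formula: Casting Modulus M = V / A
M = 5381 cm^3 / 4482 cm^2 = 1.2006 cm

Final answer: 1.2006 cm


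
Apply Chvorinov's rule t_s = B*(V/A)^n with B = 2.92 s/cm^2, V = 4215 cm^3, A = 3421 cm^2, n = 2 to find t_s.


Formula: t_s = B * (V/A)^n  (Chvorinov's rule, n=2)
Modulus M = V/A = 4215/3421 = 1.232096 cm
M^2 = 1.232096^2 = 1.518061 cm^2
t_s = 2.92 * 1.518061 = 4.4327 s

Final answer: 4.4327 s


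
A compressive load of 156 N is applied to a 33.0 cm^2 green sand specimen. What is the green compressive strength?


Formula: Compressive Strength = Force / Area
Strength = 156 N / 33.0 cm^2 = 4.7273 N/cm^2

Final answer: 4.7273 N/cm^2


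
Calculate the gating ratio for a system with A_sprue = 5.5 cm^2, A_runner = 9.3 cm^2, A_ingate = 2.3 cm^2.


Sprue:Runner:Ingate = 1 : 9.3/5.5 : 2.3/5.5 = 1:1.69:0.42

Final answer: 1:1.69:0.42


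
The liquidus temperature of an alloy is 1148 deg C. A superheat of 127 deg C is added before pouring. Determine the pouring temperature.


Formula: T_pour = T_melt + Superheat
T_pour = 1148 + 127 = 1275 deg C

1275 deg C


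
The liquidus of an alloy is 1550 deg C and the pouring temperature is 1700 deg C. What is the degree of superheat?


Formula: Superheat = T_pour - T_melt
Superheat = 1700 - 1550 = 150 deg C

Answer: 150 deg C


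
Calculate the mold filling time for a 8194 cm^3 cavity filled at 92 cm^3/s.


Formula: t_fill = V_mold / Q_flow
t = 8194 cm^3 / 92 cm^3/s = 89.0652 s


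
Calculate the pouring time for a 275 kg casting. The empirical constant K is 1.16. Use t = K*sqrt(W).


Formula: t = K * sqrt(W)
sqrt(W) = sqrt(275) = 16.58312
t = 1.16 * 16.58312 = 19.2364 s


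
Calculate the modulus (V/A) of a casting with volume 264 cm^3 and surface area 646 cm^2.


Formula: Casting Modulus M = V / A
M = 264 cm^3 / 646 cm^2 = 0.4087 cm

0.4087 cm


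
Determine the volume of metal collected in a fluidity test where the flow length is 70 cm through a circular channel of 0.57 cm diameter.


Formula: V = pi * (d/2)^2 * L  (cylinder volume)
Radius = 0.57/2 = 0.285 cm
V = pi * 0.285^2 * 70 = 17.8623 cm^3

Final answer: 17.8623 cm^3


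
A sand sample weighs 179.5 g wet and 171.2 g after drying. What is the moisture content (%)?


Formula: MC = (W_wet - W_dry) / W_wet * 100
Water mass = 179.5 - 171.2 = 8.3 g
MC = 8.3 / 179.5 * 100 = 4.6240%


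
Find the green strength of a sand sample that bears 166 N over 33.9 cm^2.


Formula: Compressive Strength = Force / Area
Strength = 166 N / 33.9 cm^2 = 4.8968 N/cm^2

Answer: 4.8968 N/cm^2


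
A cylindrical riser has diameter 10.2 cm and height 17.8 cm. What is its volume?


Formula: V = pi * (D/2)^2 * H  (cylinder volume)
Radius = D/2 = 10.2/2 = 5.1 cm
V = pi * 5.1^2 * 17.8 = 1454.4883 cm^3

Final answer: 1454.4883 cm^3


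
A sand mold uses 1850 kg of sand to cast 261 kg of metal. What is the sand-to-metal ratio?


Formula: Sand-to-Metal Ratio = W_sand / W_metal
Ratio = 1850 kg / 261 kg = 7.0881

Answer: 7.0881


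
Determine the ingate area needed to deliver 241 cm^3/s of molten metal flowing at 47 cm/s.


Formula: A_ingate = Q / v  (continuity equation)
A = 241 cm^3/s / 47 cm/s = 5.1277 cm^2

Answer: 5.1277 cm^2


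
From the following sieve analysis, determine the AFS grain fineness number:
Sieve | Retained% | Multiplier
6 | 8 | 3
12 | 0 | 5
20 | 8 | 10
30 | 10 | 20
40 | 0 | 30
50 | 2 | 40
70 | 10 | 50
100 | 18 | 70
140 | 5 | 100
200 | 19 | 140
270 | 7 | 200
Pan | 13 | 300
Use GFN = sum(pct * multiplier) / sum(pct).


Formula: GFN = sum(pct * multiplier) / sum(pct)
sum(pct * multiplier) = 10604
sum(pct) = 100
GFN = 10604 / 100 = 106.04

Final answer: 106.04


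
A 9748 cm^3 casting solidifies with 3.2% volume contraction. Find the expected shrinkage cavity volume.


Formula: V_shrink = V_casting * shrinkage_pct / 100
V_shrink = 9748 cm^3 * 3.2 / 100 = 311.9360 cm^3

311.9360 cm^3


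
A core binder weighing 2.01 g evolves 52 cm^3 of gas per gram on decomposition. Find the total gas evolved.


Formula: V_gas = W_binder * gas_evolution_rate
V = 2.01 g * 52 cm^3/g = 104.5200 cm^3

104.5200 cm^3


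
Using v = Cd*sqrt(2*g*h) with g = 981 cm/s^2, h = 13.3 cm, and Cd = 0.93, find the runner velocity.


Formula: v = Cd * sqrt(2 * g * h)  (Torricelli with discharge coefficient)
2*g*h = 2 * 981 * 13.3 = 26094.6 cm^2/s^2
sqrt(26094.6) = 161.53823 cm/s
v = 0.93 * 161.53823 = 150.2306 cm/s

Final answer: 150.2306 cm/s


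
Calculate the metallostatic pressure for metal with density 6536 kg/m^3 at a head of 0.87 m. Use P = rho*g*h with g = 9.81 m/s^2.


Formula: P = rho * g * h
rho * g = 6536 * 9.81 = 64118.16 N/m^3
P = 64118.16 * 0.87 = 55782.7992 Pa


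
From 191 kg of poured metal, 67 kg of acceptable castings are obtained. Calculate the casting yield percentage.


Formula: Casting Yield = (W_good / W_total) * 100
Yield = (67 kg / 191 kg) * 100 = 35.0785%

Final answer: 35.0785%


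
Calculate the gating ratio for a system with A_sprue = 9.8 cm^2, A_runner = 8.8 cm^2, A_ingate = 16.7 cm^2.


Sprue:Runner:Ingate = 1 : 8.8/9.8 : 16.7/9.8 = 1:0.90:1.70

1:0.90:1.70


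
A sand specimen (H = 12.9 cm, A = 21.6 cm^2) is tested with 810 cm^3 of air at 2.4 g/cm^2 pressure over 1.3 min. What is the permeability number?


Formula: Permeability Number P = (V * H) / (p * A * t)
Numerator: V * H = 810 * 12.9 = 10449.0
Denominator: p * A * t = 2.4 * 21.6 * 1.3 = 67.392
P = 10449.0 / 67.392 = 155.0481


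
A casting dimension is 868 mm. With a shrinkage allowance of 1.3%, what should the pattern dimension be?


Formula: L_pattern = L_casting * (1 + shrinkage_rate/100)
Shrinkage factor = 1 + 1.3/100 = 1.013
L_pattern = 868 mm * 1.013 = 879.2840 mm

879.2840 mm


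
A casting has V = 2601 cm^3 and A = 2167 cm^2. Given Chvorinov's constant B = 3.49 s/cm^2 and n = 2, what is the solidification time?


Formula: t_s = B * (V/A)^n  (Chvorinov's rule, n=2)
Modulus M = V/A = 2601/2167 = 1.200277 cm
M^2 = 1.200277^2 = 1.440665 cm^2
t_s = 3.49 * 1.440665 = 5.0279 s

Final answer: 5.0279 s


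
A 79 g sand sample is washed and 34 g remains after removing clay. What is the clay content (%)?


Formula: Clay% = (W_total - W_washed) / W_total * 100
Clay mass = 79 - 34 = 45 g
Clay% = 45 / 79 * 100 = 56.9620%

Answer: 56.9620%


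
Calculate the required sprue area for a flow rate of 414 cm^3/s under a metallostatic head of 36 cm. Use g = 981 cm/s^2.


Formula: v = sqrt(2*g*h), A = Q/v
Velocity: v = sqrt(2 * 981 * 36) = sqrt(70632) = 265.7668 cm/s
Sprue area: A = Q / v = 414 / 265.7668 = 1.5578 cm^2

1.5578 cm^2


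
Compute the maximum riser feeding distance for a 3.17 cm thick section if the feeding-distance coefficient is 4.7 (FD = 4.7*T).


Formula: FD = 4.7 * T  (riser feeding-distance rule)
FD = 4.7 * 3.17 cm = 14.8990 cm


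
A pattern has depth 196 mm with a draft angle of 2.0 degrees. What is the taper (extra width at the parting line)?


Formula: taper = depth * tan(draft_angle)
tan(2.0 deg) = 0.0349208
taper = 196 mm * 0.0349208 = 6.8445 mm

6.8445 mm


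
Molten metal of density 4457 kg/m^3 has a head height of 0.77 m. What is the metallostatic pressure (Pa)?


Formula: P = rho * g * h
rho * g = 4457 * 9.81 = 43723.17 N/m^3
P = 43723.17 * 0.77 = 33666.8409 Pa

Answer: 33666.8409 Pa


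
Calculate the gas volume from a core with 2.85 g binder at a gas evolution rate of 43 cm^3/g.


Formula: V_gas = W_binder * gas_evolution_rate
V = 2.85 g * 43 cm^3/g = 122.5500 cm^3

122.5500 cm^3


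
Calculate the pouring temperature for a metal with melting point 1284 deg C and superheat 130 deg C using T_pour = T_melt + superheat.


Formula: T_pour = T_melt + Superheat
T_pour = 1284 + 130 = 1414 deg C


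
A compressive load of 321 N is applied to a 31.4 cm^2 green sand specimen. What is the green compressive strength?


Formula: Compressive Strength = Force / Area
Strength = 321 N / 31.4 cm^2 = 10.2229 N/cm^2

Answer: 10.2229 N/cm^2


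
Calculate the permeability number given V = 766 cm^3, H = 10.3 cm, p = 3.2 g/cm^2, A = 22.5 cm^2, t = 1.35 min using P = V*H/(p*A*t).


Formula: Permeability Number P = (V * H) / (p * A * t)
Numerator: V * H = 766 * 10.3 = 7889.8
Denominator: p * A * t = 3.2 * 22.5 * 1.35 = 97.2
P = 7889.8 / 97.2 = 81.1708

Answer: 81.1708


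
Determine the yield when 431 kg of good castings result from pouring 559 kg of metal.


Formula: Casting Yield = (W_good / W_total) * 100
Yield = (431 kg / 559 kg) * 100 = 77.1020%


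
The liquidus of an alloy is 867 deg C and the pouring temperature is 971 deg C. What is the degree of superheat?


Formula: Superheat = T_pour - T_melt
Superheat = 971 - 867 = 104 deg C

Final answer: 104 deg C


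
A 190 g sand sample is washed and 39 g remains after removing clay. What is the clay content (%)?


Formula: Clay% = (W_total - W_washed) / W_total * 100
Clay mass = 190 - 39 = 151 g
Clay% = 151 / 190 * 100 = 79.4737%


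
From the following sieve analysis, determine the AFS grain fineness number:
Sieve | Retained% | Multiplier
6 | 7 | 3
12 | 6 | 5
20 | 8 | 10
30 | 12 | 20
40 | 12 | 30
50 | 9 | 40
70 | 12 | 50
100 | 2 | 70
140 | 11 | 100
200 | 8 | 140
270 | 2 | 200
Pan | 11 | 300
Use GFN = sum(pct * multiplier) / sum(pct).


Formula: GFN = sum(pct * multiplier) / sum(pct)
sum(pct * multiplier) = 7751
sum(pct) = 100
GFN = 7751 / 100 = 77.51

Answer: 77.51


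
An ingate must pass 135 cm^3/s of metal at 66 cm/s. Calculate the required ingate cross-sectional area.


Formula: A_ingate = Q / v  (continuity equation)
A = 135 cm^3/s / 66 cm/s = 2.0455 cm^2

Final answer: 2.0455 cm^2


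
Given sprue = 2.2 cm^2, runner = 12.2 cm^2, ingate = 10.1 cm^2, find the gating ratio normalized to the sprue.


Sprue:Runner:Ingate = 1 : 12.2/2.2 : 10.1/2.2 = 1:5.55:4.59

1:5.55:4.59


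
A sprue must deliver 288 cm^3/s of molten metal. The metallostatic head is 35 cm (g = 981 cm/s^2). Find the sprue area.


Formula: v = sqrt(2*g*h), A = Q/v
Velocity: v = sqrt(2 * 981 * 35) = sqrt(68670) = 262.0496 cm/s
Sprue area: A = Q / v = 288 / 262.0496 = 1.0990 cm^2

Answer: 1.0990 cm^2


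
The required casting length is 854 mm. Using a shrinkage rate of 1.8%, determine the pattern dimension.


Formula: L_pattern = L_casting * (1 + shrinkage_rate/100)
Shrinkage factor = 1 + 1.8/100 = 1.018
L_pattern = 854 mm * 1.018 = 869.3720 mm


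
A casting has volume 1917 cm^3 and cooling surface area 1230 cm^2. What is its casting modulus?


Formula: Casting Modulus M = V / A
M = 1917 cm^3 / 1230 cm^2 = 1.5585 cm

Answer: 1.5585 cm


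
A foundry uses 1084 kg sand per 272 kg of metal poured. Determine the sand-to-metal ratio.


Formula: Sand-to-Metal Ratio = W_sand / W_metal
Ratio = 1084 kg / 272 kg = 3.9853

Final answer: 3.9853


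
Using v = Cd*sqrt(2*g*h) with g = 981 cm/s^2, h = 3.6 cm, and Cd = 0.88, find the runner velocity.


Formula: v = Cd * sqrt(2 * g * h)  (Torricelli with discharge coefficient)
2*g*h = 2 * 981 * 3.6 = 7063.2 cm^2/s^2
sqrt(7063.2) = 84.04285 cm/s
v = 0.88 * 84.04285 = 73.9577 cm/s


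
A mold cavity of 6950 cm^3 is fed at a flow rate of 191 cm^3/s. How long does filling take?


Formula: t_fill = V_mold / Q_flow
t = 6950 cm^3 / 191 cm^3/s = 36.3874 s

Final answer: 36.3874 s


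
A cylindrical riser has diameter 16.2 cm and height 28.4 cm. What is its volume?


Formula: V = pi * (D/2)^2 * H  (cylinder volume)
Radius = D/2 = 16.2/2 = 8.1 cm
V = pi * 8.1^2 * 28.4 = 5853.8050 cm^3

Final answer: 5853.8050 cm^3


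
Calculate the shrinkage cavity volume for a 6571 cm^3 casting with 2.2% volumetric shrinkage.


Formula: V_shrink = V_casting * shrinkage_pct / 100
V_shrink = 6571 cm^3 * 2.2 / 100 = 144.5620 cm^3


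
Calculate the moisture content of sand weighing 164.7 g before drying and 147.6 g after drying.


Formula: MC = (W_wet - W_dry) / W_wet * 100
Water mass = 164.7 - 147.6 = 17.1 g
MC = 17.1 / 164.7 * 100 = 10.3825%

Answer: 10.3825%


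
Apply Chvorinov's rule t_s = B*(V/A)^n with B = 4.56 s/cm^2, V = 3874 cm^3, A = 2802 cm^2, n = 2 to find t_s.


Formula: t_s = B * (V/A)^n  (Chvorinov's rule, n=2)
Modulus M = V/A = 3874/2802 = 1.382584 cm
M^2 = 1.382584^2 = 1.911539 cm^2
t_s = 4.56 * 1.911539 = 8.7166 s


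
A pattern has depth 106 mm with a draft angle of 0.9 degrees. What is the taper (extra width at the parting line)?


Formula: taper = depth * tan(draft_angle)
tan(0.9 deg) = 0.0157093
taper = 106 mm * 0.0157093 = 1.6652 mm


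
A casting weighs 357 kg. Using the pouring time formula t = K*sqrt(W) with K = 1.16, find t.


Formula: t = K * sqrt(W)
sqrt(W) = sqrt(357) = 18.89444
t = 1.16 * 18.89444 = 21.9176 s

21.9176 s


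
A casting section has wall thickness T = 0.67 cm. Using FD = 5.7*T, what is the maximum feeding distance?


Formula: FD = 5.7 * T  (riser feeding-distance rule)
FD = 5.7 * 0.67 cm = 3.8190 cm

Final answer: 3.8190 cm


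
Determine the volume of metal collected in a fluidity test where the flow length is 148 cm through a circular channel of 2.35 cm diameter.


Formula: V = pi * (d/2)^2 * L  (cylinder volume)
Radius = 2.35/2 = 1.175 cm
V = pi * 1.175^2 * 148 = 641.9295 cm^3

Final answer: 641.9295 cm^3


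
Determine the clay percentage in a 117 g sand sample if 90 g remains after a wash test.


Formula: Clay% = (W_total - W_washed) / W_total * 100
Clay mass = 117 - 90 = 27 g
Clay% = 27 / 117 * 100 = 23.0769%

Final answer: 23.0769%


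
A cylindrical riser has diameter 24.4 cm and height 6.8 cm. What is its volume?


Formula: V = pi * (D/2)^2 * H  (cylinder volume)
Radius = D/2 = 24.4/2 = 12.2 cm
V = pi * 12.2^2 * 6.8 = 3179.6436 cm^3

Answer: 3179.6436 cm^3


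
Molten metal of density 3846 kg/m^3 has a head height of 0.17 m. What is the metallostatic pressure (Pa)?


Formula: P = rho * g * h
rho * g = 3846 * 9.81 = 37729.26 N/m^3
P = 37729.26 * 0.17 = 6413.9742 Pa


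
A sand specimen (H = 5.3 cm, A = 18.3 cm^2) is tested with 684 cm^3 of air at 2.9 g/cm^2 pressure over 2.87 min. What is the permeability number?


Formula: Permeability Number P = (V * H) / (p * A * t)
Numerator: V * H = 684 * 5.3 = 3625.2
Denominator: p * A * t = 2.9 * 18.3 * 2.87 = 152.3109
P = 3625.2 / 152.3109 = 23.8013

23.8013


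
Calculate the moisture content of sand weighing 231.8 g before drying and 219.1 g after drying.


Formula: MC = (W_wet - W_dry) / W_wet * 100
Water mass = 231.8 - 219.1 = 12.7 g
MC = 12.7 / 231.8 * 100 = 5.4789%


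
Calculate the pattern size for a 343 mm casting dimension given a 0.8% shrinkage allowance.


Formula: L_pattern = L_casting * (1 + shrinkage_rate/100)
Shrinkage factor = 1 + 0.8/100 = 1.008
L_pattern = 343 mm * 1.008 = 345.7440 mm

345.7440 mm


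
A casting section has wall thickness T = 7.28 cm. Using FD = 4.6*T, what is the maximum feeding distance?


Formula: FD = 4.6 * T  (riser feeding-distance rule)
FD = 4.6 * 7.28 cm = 33.4880 cm


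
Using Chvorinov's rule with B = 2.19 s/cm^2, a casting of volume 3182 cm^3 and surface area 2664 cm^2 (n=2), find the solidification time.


Formula: t_s = B * (V/A)^n  (Chvorinov's rule, n=2)
Modulus M = V/A = 3182/2664 = 1.194444 cm
M^2 = 1.194444^2 = 1.426696 cm^2
t_s = 2.19 * 1.426696 = 3.1245 s


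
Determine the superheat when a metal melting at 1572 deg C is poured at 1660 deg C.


Formula: Superheat = T_pour - T_melt
Superheat = 1660 - 1572 = 88 deg C


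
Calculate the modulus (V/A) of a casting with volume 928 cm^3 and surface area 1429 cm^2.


Formula: Casting Modulus M = V / A
M = 928 cm^3 / 1429 cm^2 = 0.6494 cm

Final answer: 0.6494 cm


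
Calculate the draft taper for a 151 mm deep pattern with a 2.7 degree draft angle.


Formula: taper = depth * tan(draft_angle)
tan(2.7 deg) = 0.0471588
taper = 151 mm * 0.0471588 = 7.1210 mm


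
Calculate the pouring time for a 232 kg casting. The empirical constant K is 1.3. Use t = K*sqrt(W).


Formula: t = K * sqrt(W)
sqrt(W) = sqrt(232) = 15.23155
t = 1.3 * 15.23155 = 19.8010 s

Final answer: 19.8010 s


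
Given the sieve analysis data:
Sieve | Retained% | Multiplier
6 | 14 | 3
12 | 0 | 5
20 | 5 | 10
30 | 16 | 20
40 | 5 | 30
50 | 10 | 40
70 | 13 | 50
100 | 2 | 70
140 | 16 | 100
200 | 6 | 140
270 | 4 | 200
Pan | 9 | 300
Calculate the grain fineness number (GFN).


Formula: GFN = sum(pct * multiplier) / sum(pct)
sum(pct * multiplier) = 7692
sum(pct) = 100
GFN = 7692 / 100 = 76.92

Final answer: 76.92


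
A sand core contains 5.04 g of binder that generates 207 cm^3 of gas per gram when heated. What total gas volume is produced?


Formula: V_gas = W_binder * gas_evolution_rate
V = 5.04 g * 207 cm^3/g = 1043.2800 cm^3

Answer: 1043.2800 cm^3


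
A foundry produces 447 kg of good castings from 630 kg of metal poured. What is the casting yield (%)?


Formula: Casting Yield = (W_good / W_total) * 100
Yield = (447 kg / 630 kg) * 100 = 70.9524%


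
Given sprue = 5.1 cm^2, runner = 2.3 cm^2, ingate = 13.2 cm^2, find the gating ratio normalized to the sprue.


Sprue:Runner:Ingate = 1 : 2.3/5.1 : 13.2/5.1 = 1:0.45:2.59

1:0.45:2.59


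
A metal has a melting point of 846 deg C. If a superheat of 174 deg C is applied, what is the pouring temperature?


Formula: T_pour = T_melt + Superheat
T_pour = 846 + 174 = 1020 deg C

1020 deg C


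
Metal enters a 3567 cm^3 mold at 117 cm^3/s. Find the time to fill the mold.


Formula: t_fill = V_mold / Q_flow
t = 3567 cm^3 / 117 cm^3/s = 30.4872 s

30.4872 s


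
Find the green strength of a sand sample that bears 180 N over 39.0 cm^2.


Formula: Compressive Strength = Force / Area
Strength = 180 N / 39.0 cm^2 = 4.6154 N/cm^2


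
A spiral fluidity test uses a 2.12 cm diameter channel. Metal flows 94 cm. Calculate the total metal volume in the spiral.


Formula: V = pi * (d/2)^2 * L  (cylinder volume)
Radius = 2.12/2 = 1.06 cm
V = pi * 1.06^2 * 94 = 331.8100 cm^3

Answer: 331.8100 cm^3


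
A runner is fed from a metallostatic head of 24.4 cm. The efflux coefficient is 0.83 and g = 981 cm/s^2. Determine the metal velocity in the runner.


Formula: v = Cd * sqrt(2 * g * h)  (Torricelli with discharge coefficient)
2*g*h = 2 * 981 * 24.4 = 47872.8 cm^2/s^2
sqrt(47872.8) = 218.79854 cm/s
v = 0.83 * 218.79854 = 181.6028 cm/s


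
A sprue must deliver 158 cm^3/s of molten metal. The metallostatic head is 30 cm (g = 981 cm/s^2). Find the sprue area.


Formula: v = sqrt(2*g*h), A = Q/v
Velocity: v = sqrt(2 * 981 * 30) = sqrt(58860) = 242.6108 cm/s
Sprue area: A = Q / v = 158 / 242.6108 = 0.6512 cm^2

Final answer: 0.6512 cm^2


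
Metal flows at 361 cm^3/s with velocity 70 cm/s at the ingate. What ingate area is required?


Formula: A_ingate = Q / v  (continuity equation)
A = 361 cm^3/s / 70 cm/s = 5.1571 cm^2


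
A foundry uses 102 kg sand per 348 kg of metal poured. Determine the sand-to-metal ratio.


Formula: Sand-to-Metal Ratio = W_sand / W_metal
Ratio = 102 kg / 348 kg = 0.2931

Final answer: 0.2931


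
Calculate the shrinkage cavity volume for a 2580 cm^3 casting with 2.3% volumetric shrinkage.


Formula: V_shrink = V_casting * shrinkage_pct / 100
V_shrink = 2580 cm^3 * 2.3 / 100 = 59.3400 cm^3

Answer: 59.3400 cm^3


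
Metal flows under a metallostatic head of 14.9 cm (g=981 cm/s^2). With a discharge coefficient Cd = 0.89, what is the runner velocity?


Formula: v = Cd * sqrt(2 * g * h)  (Torricelli with discharge coefficient)
2*g*h = 2 * 981 * 14.9 = 29233.8 cm^2/s^2
sqrt(29233.8) = 170.97895 cm/s
v = 0.89 * 170.97895 = 152.1713 cm/s

Final answer: 152.1713 cm/s


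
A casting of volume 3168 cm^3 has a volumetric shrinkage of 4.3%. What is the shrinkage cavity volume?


Formula: V_shrink = V_casting * shrinkage_pct / 100
V_shrink = 3168 cm^3 * 4.3 / 100 = 136.2240 cm^3

136.2240 cm^3


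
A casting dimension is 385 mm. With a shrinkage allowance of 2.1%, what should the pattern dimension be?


Formula: L_pattern = L_casting * (1 + shrinkage_rate/100)
Shrinkage factor = 1 + 2.1/100 = 1.021
L_pattern = 385 mm * 1.021 = 393.0850 mm

Final answer: 393.0850 mm


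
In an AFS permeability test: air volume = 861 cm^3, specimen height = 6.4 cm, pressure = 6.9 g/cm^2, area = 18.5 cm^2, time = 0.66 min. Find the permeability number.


Formula: Permeability Number P = (V * H) / (p * A * t)
Numerator: V * H = 861 * 6.4 = 5510.4
Denominator: p * A * t = 6.9 * 18.5 * 0.66 = 84.249
P = 5510.4 / 84.249 = 65.4061

Final answer: 65.4061


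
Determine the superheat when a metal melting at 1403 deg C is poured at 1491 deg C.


Formula: Superheat = T_pour - T_melt
Superheat = 1491 - 1403 = 88 deg C

Answer: 88 deg C


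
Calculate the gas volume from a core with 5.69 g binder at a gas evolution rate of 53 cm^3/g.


Formula: V_gas = W_binder * gas_evolution_rate
V = 5.69 g * 53 cm^3/g = 301.5700 cm^3

301.5700 cm^3


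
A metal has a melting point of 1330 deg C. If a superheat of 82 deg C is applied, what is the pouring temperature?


Formula: T_pour = T_melt + Superheat
T_pour = 1330 + 82 = 1412 deg C


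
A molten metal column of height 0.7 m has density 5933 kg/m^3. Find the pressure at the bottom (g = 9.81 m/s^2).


Formula: P = rho * g * h
rho * g = 5933 * 9.81 = 58202.73 N/m^3
P = 58202.73 * 0.7 = 40741.9110 Pa

40741.9110 Pa
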